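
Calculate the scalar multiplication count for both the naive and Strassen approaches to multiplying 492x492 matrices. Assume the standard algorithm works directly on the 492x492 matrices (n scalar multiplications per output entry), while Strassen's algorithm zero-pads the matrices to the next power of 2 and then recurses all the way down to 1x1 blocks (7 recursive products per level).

Matrix multiplication for 492x492 matrices:

Strassen's algorithm requires power-of-2 dimensions. Pad 492x492 to 512x512 (next power of 2).

Standard algorithm: 492^3 = 119095488 multiplications
Strassen's algorithm: 7^(log2(512)) = 7^9 = 40353607 multiplications
Savings: 119095488 - 40353607 = 78741881 multiplications

Standard: 119095488 multiplications (492^3). Strassen: 40353607 multiplications (7^9, after padding to 512x512). Strassen reduces 8 recursive multiplications to 7 at each level.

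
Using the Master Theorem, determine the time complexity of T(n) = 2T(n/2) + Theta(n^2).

Master Theorem for T(n) = 2T(n/2) + O(n^2):

a = 2, b = 2, c = 2
log_b(a) = log_2(2) = 1.0000

Case 3: c = 2 > log_2(2) = 1.0000
T(n) = O(n^2) = O(n^2)

For T(n) = 2T(n/2) + O(n^2): log_2(2) = 1.0000. This is Case 3 of the Master Theorem (c > log_b(a), work dominated by root), giving O(n^2).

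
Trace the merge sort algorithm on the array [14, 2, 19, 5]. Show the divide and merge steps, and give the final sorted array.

Merge sort trace:

Split: [14, 2, 19, 5] -> [14, 2] and [19, 5]
  Split: [14, 2] -> [14] and [2]
  Merge: [14] + [2] -> [2, 14]
  Split: [19, 5] -> [19] and [5]
  Merge: [19] + [5] -> [5, 19]
Merge: [2, 14] + [5, 19] -> [2, 5, 14, 19]

Final sorted array: [2, 5, 14, 19]

The merge sort proceeds by recursively splitting the array and merging sorted halves.
After all merges, the sorted array is [2, 5, 14, 19].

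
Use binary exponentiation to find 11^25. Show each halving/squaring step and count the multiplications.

Computing 11^25 by squaring (build up from 11^1; each line after the first costs one multiplication):

11^1 = 11
11^2 = (11^1)^2 = 11^2 = 121
11^3 = 11 * 11^2 = 11 * 121 = 1331
11^6 = (11^3)^2 = 1331^2 = 1771561
11^12 = (11^6)^2 = 1771561^2 = 3138428376721
11^24 = (11^12)^2 = 3138428376721^2 = 9849732675807611094711841
11^25 = 11 * 11^24 = 11 * 9849732675807611094711841 = 108347059433883722041830251

Result: 108347059433883722041830251
Multiplications needed: 6 (6 lines after 11^1)

11^25 = 108347059433883722041830251. Using exponentiation by squaring, this requires 6 multiplications. The key idea: if the exponent is even, square the half-power; if odd, multiply by the base once.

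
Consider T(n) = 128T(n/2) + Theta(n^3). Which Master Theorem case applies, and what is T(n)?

Master Theorem for T(n) = 128T(n/2) + O(n^3):

a = 128, b = 2, c = 3
log_b(a) = log_2(128) = 7.0000

Case 1: c = 3 < log_2(128) = 7.0000
T(n) = O(n^(log_2 128)) = O(n^7)

For T(n) = 128T(n/2) + O(n^3): log_2(128) = 7.0000. This is Case 1 of the Master Theorem (c < log_b(a), work dominated by leaves), giving O(n^7).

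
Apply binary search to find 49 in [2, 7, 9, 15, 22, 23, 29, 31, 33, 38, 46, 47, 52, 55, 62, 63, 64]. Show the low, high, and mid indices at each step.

Binary search for 49 in [2, 7, 9, 15, 22, 23, 29, 31, 33, 38, 46, 47, 52, 55, 62, 63, 64]:

lo=0, hi=16, mid=8, arr[mid]=33 -> 33 < 49, search right half
lo=9, hi=16, mid=12, arr[mid]=52 -> 52 > 49, search left half
lo=9, hi=11, mid=10, arr[mid]=46 -> 46 < 49, search right half
lo=11, hi=11, mid=11, arr[mid]=47 -> 47 < 49, search right half
lo=12 > hi=11, target 49 not found

Binary search determines that 49 is not in the array after 4 comparisons. The search space was exhausted without finding the target.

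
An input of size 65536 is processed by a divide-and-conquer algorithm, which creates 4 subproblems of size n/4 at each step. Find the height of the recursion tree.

For divide and conquer with division factor 4:

Problem sizes at each level:
Level 0: 65536
Level 1: 16384
Level 2: 4096
Level 3: 1024
Level 4: 256
Level 5: 64
Level 6: 16
Level 7: 4
Level 8: 1

The root is level 0 and the size-1 base case is level 8 (the tree spans levels 0 through 8, i.e. 9 levels counting the root), so the depth is the number of divisions: log_4(65536) = 8

The recursion tree depth is log_4(65536) = 8. At each level, the problem size is divided by 4, so it takes 8 divisions to reduce to a base case of size 1. The algorithm makes 4 recursive calls at each level.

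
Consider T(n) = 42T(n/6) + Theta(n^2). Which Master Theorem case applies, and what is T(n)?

Master Theorem for T(n) = 42T(n/6) + O(n^2):

a = 42, b = 6, c = 2
log_b(a) = log_6(42) = 2.0860

Case 1: c = 2 < log_6(42) = 2.0860
T(n) = O(n^(log_6 42))

For T(n) = 42T(n/6) + O(n^2): log_6(42) = 2.0860. This is Case 1 of the Master Theorem (c < log_b(a), work dominated by leaves), giving O(n^(log_6 42)).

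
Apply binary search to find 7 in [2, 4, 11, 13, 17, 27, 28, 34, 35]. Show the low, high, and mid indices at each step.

Binary search for 7 in [2, 4, 11, 13, 17, 27, 28, 34, 35]:

lo=0, hi=8, mid=4, arr[mid]=17 -> 17 > 7, search left half
lo=0, hi=3, mid=1, arr[mid]=4 -> 4 < 7, search right half
lo=2, hi=3, mid=2, arr[mid]=11 -> 11 > 7, search left half
lo=2 > hi=1, target 7 not found

Binary search determines that 7 is not in the array after 3 comparisons. The search space was exhausted without finding the target.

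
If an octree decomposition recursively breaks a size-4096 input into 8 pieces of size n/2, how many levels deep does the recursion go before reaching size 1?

For divide and conquer with division factor 2:

Problem sizes at each level:
Level 0: 4096
Level 1: 2048
Level 2: 1024
Level 3: 512
Level 4: 256
Level 5: 128
Level 6: 64
Level 7: 32
Level 8: 16
Level 9: 8
Level 10: 4
Level 11: 2
Level 12: 1

The root is level 0 and the size-1 base case is level 12 (the tree spans levels 0 through 12, i.e. 13 levels counting the root), so the depth is the number of divisions: log_2(4096) = 12

The recursion tree depth is log_2(4096) = 12. At each level, the problem size is divided by 2, so it takes 12 divisions to reduce to a base case of size 1. The algorithm makes 8 recursive calls at each level.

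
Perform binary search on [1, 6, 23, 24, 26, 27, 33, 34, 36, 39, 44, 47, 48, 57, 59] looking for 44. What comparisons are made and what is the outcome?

Binary search for 44 in [1, 6, 23, 24, 26, 27, 33, 34, 36, 39, 44, 47, 48, 57, 59]:

lo=0, hi=14, mid=7, arr[mid]=34 -> 34 < 44, search right half
lo=8, hi=14, mid=11, arr[mid]=47 -> 47 > 44, search left half
lo=8, hi=10, mid=9, arr[mid]=39 -> 39 < 44, search right half
lo=10, hi=10, mid=10, arr[mid]=44 -> Found target at index 10!

Binary search finds 44 at index 10 after 4 comparisons. The search repeatedly halves the search space by comparing with the middle element.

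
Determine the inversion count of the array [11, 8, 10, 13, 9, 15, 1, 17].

Finding inversions in [11, 8, 10, 13, 9, 15, 1, 17]:

(0, 1): arr[0]=11 > arr[1]=8
(0, 2): arr[0]=11 > arr[2]=10
(0, 4): arr[0]=11 > arr[4]=9
(0, 6): arr[0]=11 > arr[6]=1
(1, 6): arr[1]=8 > arr[6]=1
(2, 4): arr[2]=10 > arr[4]=9
(2, 6): arr[2]=10 > arr[6]=1
(3, 4): arr[3]=13 > arr[4]=9
(3, 6): arr[3]=13 > arr[6]=1
(4, 6): arr[4]=9 > arr[6]=1
(5, 6): arr[5]=15 > arr[6]=1

Total inversions: 11

The array has 11 inversion(s): (0,1), (0,2), (0,4), (0,6), (1,6), (2,4), (2,6), (3,4), (3,6), (4,6), (5,6). Each pair (i,j) satisfies i < j and arr[i] > arr[j].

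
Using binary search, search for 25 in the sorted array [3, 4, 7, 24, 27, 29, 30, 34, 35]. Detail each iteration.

Binary search for 25 in [3, 4, 7, 24, 27, 29, 30, 34, 35]:

lo=0, hi=8, mid=4, arr[mid]=27 -> 27 > 25, search left half
lo=0, hi=3, mid=1, arr[mid]=4 -> 4 < 25, search right half
lo=2, hi=3, mid=2, arr[mid]=7 -> 7 < 25, search right half
lo=3, hi=3, mid=3, arr[mid]=24 -> 24 < 25, search right half
lo=4 > hi=3, target 25 not found

Binary search determines that 25 is not in the array after 4 comparisons. The search space was exhausted without finding the target.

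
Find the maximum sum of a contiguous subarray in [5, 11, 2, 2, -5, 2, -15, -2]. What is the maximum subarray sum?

Using Kadane's algorithm on [5, 11, 2, 2, -5, 2, -15, -2]:

Scanning through the array:
Position 1 (value 11): max_ending_here = 16, max_so_far = 16
Position 2 (value 2): max_ending_here = 18, max_so_far = 18
Position 3 (value 2): max_ending_here = 20, max_so_far = 20
Position 4 (value -5): max_ending_here = 15, max_so_far = 20
Position 5 (value 2): max_ending_here = 17, max_so_far = 20
Position 6 (value -15): max_ending_here = 2, max_so_far = 20
Position 7 (value -2): max_ending_here = 0, max_so_far = 20

Maximum subarray: [5, 11, 2, 2]
Maximum sum: 20

The maximum subarray is [5, 11, 2, 2] with sum 20. This subarray runs from index 0 to index 3.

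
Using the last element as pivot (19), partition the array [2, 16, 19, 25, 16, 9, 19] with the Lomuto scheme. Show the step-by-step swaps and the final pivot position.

Lomuto partition with pivot = 19:

Initial array: [2, 16, 19, 25, 16, 9, 19]

arr[0]=2 <= 19: swap with position 0, array becomes [2, 16, 19, 25, 16, 9, 19]
arr[1]=16 <= 19: swap with position 1, array becomes [2, 16, 19, 25, 16, 9, 19]
arr[2]=19 <= 19: swap with position 2, array becomes [2, 16, 19, 25, 16, 9, 19]
arr[3]=25 > 19: no swap
arr[4]=16 <= 19: swap with position 3, array becomes [2, 16, 19, 16, 25, 9, 19]
arr[5]=9 <= 19: swap with position 4, array becomes [2, 16, 19, 16, 9, 25, 19]

Place pivot at position 5: [2, 16, 19, 16, 9, 19, 25]
Pivot position: 5

After partitioning with pivot 19, the array becomes [2, 16, 19, 16, 9, 19, 25]. The pivot is placed at index 5. All elements to the left of the pivot are <= 19, and all elements to the right are > 19.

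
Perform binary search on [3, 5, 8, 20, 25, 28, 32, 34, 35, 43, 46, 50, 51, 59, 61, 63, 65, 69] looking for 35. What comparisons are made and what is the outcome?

Binary search for 35 in [3, 5, 8, 20, 25, 28, 32, 34, 35, 43, 46, 50, 51, 59, 61, 63, 65, 69]:

lo=0, hi=17, mid=8, arr[mid]=35 -> Found target at index 8!

Binary search finds 35 at index 8 after 1 comparisons. The search repeatedly halves the search space by comparing with the middle element.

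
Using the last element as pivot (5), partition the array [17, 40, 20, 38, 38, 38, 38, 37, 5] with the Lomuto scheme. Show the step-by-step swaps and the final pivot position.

Lomuto partition with pivot = 5:

Initial array: [17, 40, 20, 38, 38, 38, 38, 37, 5]

arr[0]=17 > 5: no swap
arr[1]=40 > 5: no swap
arr[2]=20 > 5: no swap
arr[3]=38 > 5: no swap
arr[4]=38 > 5: no swap
arr[5]=38 > 5: no swap
arr[6]=38 > 5: no swap
arr[7]=37 > 5: no swap

Place pivot at position 0: [5, 40, 20, 38, 38, 38, 38, 37, 17]
Pivot position: 0

After partitioning with pivot 5, the array becomes [5, 40, 20, 38, 38, 38, 38, 37, 17]. The pivot is placed at index 0. All elements to the left of the pivot are <= 5, and all elements to the right are > 5.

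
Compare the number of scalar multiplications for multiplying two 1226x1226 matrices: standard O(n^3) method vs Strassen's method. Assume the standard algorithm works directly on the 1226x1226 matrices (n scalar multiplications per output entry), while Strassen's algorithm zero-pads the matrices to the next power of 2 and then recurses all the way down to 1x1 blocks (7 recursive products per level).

Matrix multiplication for 1226x1226 matrices:

Strassen's algorithm requires power-of-2 dimensions. Pad 1226x1226 to 2048x2048 (next power of 2).

Standard algorithm: 1226^3 = 1842771176 multiplications
Strassen's algorithm: 7^(log2(2048)) = 7^11 = 1977326743 multiplications
Difference: 1842771176 - 1977326743 = -134555567 (Strassen uses MORE here due to padding overhead — for small or just-over-power-of-2 n, padding can outweigh the per-level savings)

Standard: 1842771176 multiplications (1226^3). Strassen: 1977326743 multiplications (7^11, after padding to 2048x2048). Strassen reduces 8 recursive multiplications to 7 at each level.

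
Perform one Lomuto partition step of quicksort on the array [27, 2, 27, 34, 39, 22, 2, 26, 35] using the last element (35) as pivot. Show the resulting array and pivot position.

Lomuto partition with pivot = 35:

Initial array: [27, 2, 27, 34, 39, 22, 2, 26, 35]

arr[0]=27 <= 35: swap with position 0, array becomes [27, 2, 27, 34, 39, 22, 2, 26, 35]
arr[1]=2 <= 35: swap with position 1, array becomes [27, 2, 27, 34, 39, 22, 2, 26, 35]
arr[2]=27 <= 35: swap with position 2, array becomes [27, 2, 27, 34, 39, 22, 2, 26, 35]
arr[3]=34 <= 35: swap with position 3, array becomes [27, 2, 27, 34, 39, 22, 2, 26, 35]
arr[4]=39 > 35: no swap
arr[5]=22 <= 35: swap with position 4, array becomes [27, 2, 27, 34, 22, 39, 2, 26, 35]
arr[6]=2 <= 35: swap with position 5, array becomes [27, 2, 27, 34, 22, 2, 39, 26, 35]
arr[7]=26 <= 35: swap with position 6, array becomes [27, 2, 27, 34, 22, 2, 26, 39, 35]

Place pivot at position 7: [27, 2, 27, 34, 22, 2, 26, 35, 39]
Pivot position: 7

After partitioning with pivot 35, the array becomes [27, 2, 27, 34, 22, 2, 26, 35, 39]. The pivot is placed at index 7. All elements to the left of the pivot are <= 35, and all elements to the right are > 35.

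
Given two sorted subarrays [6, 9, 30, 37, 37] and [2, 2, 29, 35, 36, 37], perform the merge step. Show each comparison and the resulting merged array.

Merging process:

Compare 6 vs 2: take 2 from right. Merged: [2]
Compare 6 vs 2: take 2 from right. Merged: [2, 2]
Compare 6 vs 29: take 6 from left. Merged: [2, 2, 6]
Compare 9 vs 29: take 9 from left. Merged: [2, 2, 6, 9]
Compare 30 vs 29: take 29 from right. Merged: [2, 2, 6, 9, 29]
Compare 30 vs 35: take 30 from left. Merged: [2, 2, 6, 9, 29, 30]
Compare 37 vs 35: take 35 from right. Merged: [2, 2, 6, 9, 29, 30, 35]
Compare 37 vs 36: take 36 from right. Merged: [2, 2, 6, 9, 29, 30, 35, 36]
Compare 37 vs 37: take 37 from left. Merged: [2, 2, 6, 9, 29, 30, 35, 36, 37]
Compare 37 vs 37: take 37 from left. Merged: [2, 2, 6, 9, 29, 30, 35, 36, 37, 37]
Append remaining from right: [37]. Merged: [2, 2, 6, 9, 29, 30, 35, 36, 37, 37, 37]

Final merged array: [2, 2, 6, 9, 29, 30, 35, 36, 37, 37, 37]
Total comparisons: 10

The merged array is [2, 2, 6, 9, 29, 30, 35, 36, 37, 37, 37], requiring 10 comparisons. The merge step runs in O(n) time where n is the total number of elements.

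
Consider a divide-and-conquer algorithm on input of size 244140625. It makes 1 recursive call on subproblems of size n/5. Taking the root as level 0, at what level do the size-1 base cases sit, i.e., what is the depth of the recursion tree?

For divide and conquer with division factor 5:

Problem sizes at each level:
Level 0: 244140625
Level 1: 48828125
Level 2: 9765625
Level 3: 1953125
Level 4: 390625
Level 5: 78125
Level 6: 15625
Level 7: 3125
Level 8: 625
Level 9: 125
Level 10: 25
Level 11: 5
Level 12: 1

The root is level 0 and the size-1 base case is level 12 (the tree spans levels 0 through 12, i.e. 13 levels counting the root), so the depth is the number of divisions: log_5(244140625) = 12

The recursion tree depth is log_5(244140625) = 12. At each level, the problem size is divided by 5, so it takes 12 divisions to reduce to a base case of size 1. The algorithm makes 1 recursive call at each level.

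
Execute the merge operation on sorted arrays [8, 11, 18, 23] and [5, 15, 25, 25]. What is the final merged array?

Merging process:

Compare 8 vs 5: take 5 from right. Merged: [5]
Compare 8 vs 15: take 8 from left. Merged: [5, 8]
Compare 11 vs 15: take 11 from left. Merged: [5, 8, 11]
Compare 18 vs 15: take 15 from right. Merged: [5, 8, 11, 15]
Compare 18 vs 25: take 18 from left. Merged: [5, 8, 11, 15, 18]
Compare 23 vs 25: take 23 from left. Merged: [5, 8, 11, 15, 18, 23]
Append remaining from right: [25, 25]. Merged: [5, 8, 11, 15, 18, 23, 25, 25]

Final merged array: [5, 8, 11, 15, 18, 23, 25, 25]
Total comparisons: 6

The merged array is [5, 8, 11, 15, 18, 23, 25, 25], requiring 6 comparisons. The merge step runs in O(n) time where n is the total number of elements.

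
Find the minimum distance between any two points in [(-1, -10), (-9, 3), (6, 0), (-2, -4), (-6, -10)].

Computing all pairwise distances among 5 points:

d((-1, -10), (-9, 3)) = 15.2643
d((-1, -10), (6, 0)) = 12.2066
d((-1, -10), (-2, -4)) = 6.0828
d((-1, -10), (-6, -10)) = 5.0 <-- minimum
d((-9, 3), (6, 0)) = 15.2971
d((-9, 3), (-2, -4)) = 9.8995
d((-9, 3), (-6, -10)) = 13.3417
d((6, 0), (-2, -4)) = 8.9443
d((6, 0), (-6, -10)) = 15.6205
d((-2, -4), (-6, -10)) = 7.2111

Closest pair: (-1, -10) and (-6, -10) with distance 5.0

The closest pair is (-1, -10) and (-6, -10) with Euclidean distance 5.0. For 5 points, brute-force pairwise comparison is shown above. For large n, the divide-and-conquer algorithm (sort by x, recurse on halves, check the dividing strip) achieves O(n log n).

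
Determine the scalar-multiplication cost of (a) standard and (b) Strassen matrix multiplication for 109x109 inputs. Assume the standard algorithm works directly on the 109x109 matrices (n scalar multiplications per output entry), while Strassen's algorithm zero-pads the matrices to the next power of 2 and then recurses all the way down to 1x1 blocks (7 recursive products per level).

Matrix multiplication for 109x109 matrices:

Strassen's algorithm requires power-of-2 dimensions. Pad 109x109 to 128x128 (next power of 2).

Standard algorithm: 109^3 = 1295029 multiplications
Strassen's algorithm: 7^(log2(128)) = 7^7 = 823543 multiplications
Savings: 1295029 - 823543 = 471486 multiplications

Standard: 1295029 multiplications (109^3). Strassen: 823543 multiplications (7^7, after padding to 128x128). Strassen reduces 8 recursive multiplications to 7 at each level.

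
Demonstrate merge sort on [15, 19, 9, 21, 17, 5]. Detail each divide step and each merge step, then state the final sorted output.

Merge sort trace:

Split: [15, 19, 9, 21, 17, 5] -> [15, 19, 9] and [21, 17, 5]
  Split: [15, 19, 9] -> [15] and [19, 9]
    Split: [19, 9] -> [19] and [9]
    Merge: [19] + [9] -> [9, 19]
  Merge: [15] + [9, 19] -> [9, 15, 19]
  Split: [21, 17, 5] -> [21] and [17, 5]
    Split: [17, 5] -> [17] and [5]
    Merge: [17] + [5] -> [5, 17]
  Merge: [21] + [5, 17] -> [5, 17, 21]
Merge: [9, 15, 19] + [5, 17, 21] -> [5, 9, 15, 17, 19, 21]

Final sorted array: [5, 9, 15, 17, 19, 21]

The merge sort proceeds by recursively splitting the array and merging sorted halves.
After all merges, the sorted array is [5, 9, 15, 17, 19, 21].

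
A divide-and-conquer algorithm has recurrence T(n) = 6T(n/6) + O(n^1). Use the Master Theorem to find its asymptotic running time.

Master Theorem for T(n) = 6T(n/6) + O(n^1):

a = 6, b = 6, c = 1
log_b(a) = log_6(6) = 1.0000

Case 2: c = 1 = log_6(6) = 1.0000
T(n) = O(n^1 log n) = O(n log n)

For T(n) = 6T(n/6) + O(n^1): log_6(6) = 1.0000. This is Case 2 of the Master Theorem (c = log_b(a), equal work at all levels), giving O(n log n).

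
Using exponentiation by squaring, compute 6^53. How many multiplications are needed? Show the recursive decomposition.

Computing 6^53 by squaring (build up from 6^1; each line after the first costs one multiplication):

6^1 = 6
6^2 = (6^1)^2 = 6^2 = 36
6^3 = 6 * 6^2 = 6 * 36 = 216
6^6 = (6^3)^2 = 216^2 = 46656
6^12 = (6^6)^2 = 46656^2 = 2176782336
6^13 = 6 * 6^12 = 6 * 2176782336 = 13060694016
6^26 = (6^13)^2 = 13060694016^2 = 170581728179578208256
6^52 = (6^26)^2 = 170581728179578208256^2 = 29098125988731506183153025616435306561536
6^53 = 6 * 6^52 = 6 * 29098125988731506183153025616435306561536 = 174588755932389037098918153698611839369216

Result: 174588755932389037098918153698611839369216
Multiplications needed: 8 (8 lines after 6^1)

6^53 = 174588755932389037098918153698611839369216. Using exponentiation by squaring, this requires 8 multiplications. The key idea: if the exponent is even, square the half-power; if odd, multiply by the base once.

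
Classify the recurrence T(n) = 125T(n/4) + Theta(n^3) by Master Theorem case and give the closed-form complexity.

Master Theorem for T(n) = 125T(n/4) + O(n^3):

a = 125, b = 4, c = 3
log_b(a) = log_4(125) = 3.4829

Case 1: c = 3 < log_4(125) = 3.4829
T(n) = O(n^(log_4 125))

For T(n) = 125T(n/4) + O(n^3): log_4(125) = 3.4829. This is Case 1 of the Master Theorem (c < log_b(a), work dominated by leaves), giving O(n^(log_4 125)).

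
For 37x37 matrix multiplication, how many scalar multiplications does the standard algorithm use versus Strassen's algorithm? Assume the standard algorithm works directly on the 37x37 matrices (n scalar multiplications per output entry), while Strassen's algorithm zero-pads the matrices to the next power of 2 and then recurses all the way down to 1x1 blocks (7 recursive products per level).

Matrix multiplication for 37x37 matrices:

Strassen's algorithm requires power-of-2 dimensions. Pad 37x37 to 64x64 (next power of 2).

Standard algorithm: 37^3 = 50653 multiplications
Strassen's algorithm: 7^(log2(64)) = 7^6 = 117649 multiplications
Difference: 50653 - 117649 = -66996 (Strassen uses MORE here due to padding overhead — for small or just-over-power-of-2 n, padding can outweigh the per-level savings)

Standard: 50653 multiplications (37^3). Strassen: 117649 multiplications (7^6, after padding to 64x64). Strassen reduces 8 recursive multiplications to 7 at each level.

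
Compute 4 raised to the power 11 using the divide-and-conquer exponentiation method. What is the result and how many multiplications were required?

Computing 4^11 by squaring (build up from 4^1; each line after the first costs one multiplication):

4^1 = 4
4^2 = (4^1)^2 = 4^2 = 16
4^4 = (4^2)^2 = 16^2 = 256
4^5 = 4 * 4^4 = 4 * 256 = 1024
4^10 = (4^5)^2 = 1024^2 = 1048576
4^11 = 4 * 4^10 = 4 * 1048576 = 4194304

Result: 4194304
Multiplications needed: 5 (5 lines after 4^1)

4^11 = 4194304. Using exponentiation by squaring, this requires 5 multiplications. The key idea: if the exponent is even, square the half-power; if odd, multiply by the base once.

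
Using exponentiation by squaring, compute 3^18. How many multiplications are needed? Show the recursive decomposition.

Computing 3^18 by squaring (build up from 3^1; each line after the first costs one multiplication):

3^1 = 3
3^2 = (3^1)^2 = 3^2 = 9
3^4 = (3^2)^2 = 9^2 = 81
3^8 = (3^4)^2 = 81^2 = 6561
3^9 = 3 * 3^8 = 3 * 6561 = 19683
3^18 = (3^9)^2 = 19683^2 = 387420489

Result: 387420489
Multiplications needed: 5 (5 lines after 3^1)

3^18 = 387420489. Using exponentiation by squaring, this requires 5 multiplications. The key idea: if the exponent is even, square the half-power; if odd, multiply by the base once.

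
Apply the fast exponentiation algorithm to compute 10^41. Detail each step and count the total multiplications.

Computing 10^41 by squaring (build up from 10^1; each line after the first costs one multiplication):

10^1 = 10
10^2 = (10^1)^2 = 10^2 = 100
10^4 = (10^2)^2 = 100^2 = 10000
10^5 = 10 * 10^4 = 10 * 10000 = 100000
10^10 = (10^5)^2 = 100000^2 = 10000000000
10^20 = (10^10)^2 = 10000000000^2 = 100000000000000000000
10^40 = (10^20)^2 = 100000000000000000000^2 = 10000000000000000000000000000000000000000
10^41 = 10 * 10^40 = 10 * 10000000000000000000000000000000000000000 = 100000000000000000000000000000000000000000

Result: 100000000000000000000000000000000000000000
Multiplications needed: 7 (7 lines after 10^1)

10^41 = 100000000000000000000000000000000000000000. Using exponentiation by squaring, this requires 7 multiplications. The key idea: if the exponent is even, square the half-power; if odd, multiply by the base once.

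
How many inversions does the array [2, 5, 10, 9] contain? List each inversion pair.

Finding inversions in [2, 5, 10, 9]:

(2, 3): arr[2]=10 > arr[3]=9

Total inversions: 1

The array has 1 inversion(s): (2,3). Each pair (i,j) satisfies i < j and arr[i] > arr[j].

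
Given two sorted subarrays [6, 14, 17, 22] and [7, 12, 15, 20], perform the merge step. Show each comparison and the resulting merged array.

Merging process:

Compare 6 vs 7: take 6 from left. Merged: [6]
Compare 14 vs 7: take 7 from right. Merged: [6, 7]
Compare 14 vs 12: take 12 from right. Merged: [6, 7, 12]
Compare 14 vs 15: take 14 from left. Merged: [6, 7, 12, 14]
Compare 17 vs 15: take 15 from right. Merged: [6, 7, 12, 14, 15]
Compare 17 vs 20: take 17 from left. Merged: [6, 7, 12, 14, 15, 17]
Compare 22 vs 20: take 20 from right. Merged: [6, 7, 12, 14, 15, 17, 20]
Append remaining from left: [22]. Merged: [6, 7, 12, 14, 15, 17, 20, 22]

Final merged array: [6, 7, 12, 14, 15, 17, 20, 22]
Total comparisons: 7

The merged array is [6, 7, 12, 14, 15, 17, 20, 22], requiring 7 comparisons. The merge step runs in O(n) time where n is the total number of elements.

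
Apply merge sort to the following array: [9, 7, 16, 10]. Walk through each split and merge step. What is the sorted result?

Merge sort trace:

Split: [9, 7, 16, 10] -> [9, 7] and [16, 10]
  Split: [9, 7] -> [9] and [7]
  Merge: [9] + [7] -> [7, 9]
  Split: [16, 10] -> [16] and [10]
  Merge: [16] + [10] -> [10, 16]
Merge: [7, 9] + [10, 16] -> [7, 9, 10, 16]

Final sorted array: [7, 9, 10, 16]

The merge sort proceeds by recursively splitting the array and merging sorted halves.
After all merges, the sorted array is [7, 9, 10, 16].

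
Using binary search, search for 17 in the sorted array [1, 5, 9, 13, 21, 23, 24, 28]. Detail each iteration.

Binary search for 17 in [1, 5, 9, 13, 21, 23, 24, 28]:

lo=0, hi=7, mid=3, arr[mid]=13 -> 13 < 17, search right half
lo=4, hi=7, mid=5, arr[mid]=23 -> 23 > 17, search left half
lo=4, hi=4, mid=4, arr[mid]=21 -> 21 > 17, search left half
lo=4 > hi=3, target 17 not found

Binary search determines that 17 is not in the array after 3 comparisons. The search space was exhausted without finding the target.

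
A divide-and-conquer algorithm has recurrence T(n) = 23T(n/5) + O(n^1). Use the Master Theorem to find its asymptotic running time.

Master Theorem for T(n) = 23T(n/5) + O(n^1):

a = 23, b = 5, c = 1
log_b(a) = log_5(23) = 1.9482

Case 1: c = 1 < log_5(23) = 1.9482
T(n) = O(n^(log_5 23))

For T(n) = 23T(n/5) + O(n^1): log_5(23) = 1.9482. This is Case 1 of the Master Theorem (c < log_b(a), work dominated by leaves), giving O(n^(log_5 23)).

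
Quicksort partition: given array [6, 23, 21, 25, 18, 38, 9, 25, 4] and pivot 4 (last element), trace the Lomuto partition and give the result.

Lomuto partition with pivot = 4:

Initial array: [6, 23, 21, 25, 18, 38, 9, 25, 4]

arr[0]=6 > 4: no swap
arr[1]=23 > 4: no swap
arr[2]=21 > 4: no swap
arr[3]=25 > 4: no swap
arr[4]=18 > 4: no swap
arr[5]=38 > 4: no swap
arr[6]=9 > 4: no swap
arr[7]=25 > 4: no swap

Place pivot at position 0: [4, 23, 21, 25, 18, 38, 9, 25, 6]
Pivot position: 0

After partitioning with pivot 4, the array becomes [4, 23, 21, 25, 18, 38, 9, 25, 6]. The pivot is placed at index 0. All elements to the left of the pivot are <= 4, and all elements to the right are > 4.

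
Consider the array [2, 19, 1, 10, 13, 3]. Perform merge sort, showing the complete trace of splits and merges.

Merge sort trace:

Split: [2, 19, 1, 10, 13, 3] -> [2, 19, 1] and [10, 13, 3]
  Split: [2, 19, 1] -> [2] and [19, 1]
    Split: [19, 1] -> [19] and [1]
    Merge: [19] + [1] -> [1, 19]
  Merge: [2] + [1, 19] -> [1, 2, 19]
  Split: [10, 13, 3] -> [10] and [13, 3]
    Split: [13, 3] -> [13] and [3]
    Merge: [13] + [3] -> [3, 13]
  Merge: [10] + [3, 13] -> [3, 10, 13]
Merge: [1, 2, 19] + [3, 10, 13] -> [1, 2, 3, 10, 13, 19]

Final sorted array: [1, 2, 3, 10, 13, 19]

The merge sort proceeds by recursively splitting the array and merging sorted halves.
After all merges, the sorted array is [1, 2, 3, 10, 13, 19].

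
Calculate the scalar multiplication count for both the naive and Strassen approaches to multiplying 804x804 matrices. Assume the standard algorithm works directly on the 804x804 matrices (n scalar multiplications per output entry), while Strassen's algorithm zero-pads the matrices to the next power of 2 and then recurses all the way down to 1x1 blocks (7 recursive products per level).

Matrix multiplication for 804x804 matrices:

Strassen's algorithm requires power-of-2 dimensions. Pad 804x804 to 1024x1024 (next power of 2).

Standard algorithm: 804^3 = 519718464 multiplications
Strassen's algorithm: 7^(log2(1024)) = 7^10 = 282475249 multiplications
Savings: 519718464 - 282475249 = 237243215 multiplications

Standard: 519718464 multiplications (804^3). Strassen: 282475249 multiplications (7^10, after padding to 1024x1024). Strassen reduces 8 recursive multiplications to 7 at each level.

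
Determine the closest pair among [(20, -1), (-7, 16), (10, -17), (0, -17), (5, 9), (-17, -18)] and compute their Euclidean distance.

Computing all pairwise distances among 6 points:

d((20, -1), (-7, 16)) = 31.9061
d((20, -1), (10, -17)) = 18.868
d((20, -1), (0, -17)) = 25.6125
d((20, -1), (5, 9)) = 18.0278
d((20, -1), (-17, -18)) = 40.7185
d((-7, 16), (10, -17)) = 37.1214
d((-7, 16), (0, -17)) = 33.7343
d((-7, 16), (5, 9)) = 13.8924
d((-7, 16), (-17, -18)) = 35.4401
d((10, -17), (0, -17)) = 10.0 <-- minimum
d((10, -17), (5, 9)) = 26.4764
d((10, -17), (-17, -18)) = 27.0185
d((0, -17), (5, 9)) = 26.4764
d((0, -17), (-17, -18)) = 17.0294
d((5, 9), (-17, -18)) = 34.8281

Closest pair: (10, -17) and (0, -17) with distance 10.0

The closest pair is (10, -17) and (0, -17) with Euclidean distance 10.0. For 6 points, brute-force pairwise comparison is shown above. For large n, the divide-and-conquer algorithm (sort by x, recurse on halves, check the dividing strip) achieves O(n log n).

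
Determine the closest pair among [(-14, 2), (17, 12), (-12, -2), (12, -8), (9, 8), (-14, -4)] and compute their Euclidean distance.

Computing all pairwise distances among 6 points:

d((-14, 2), (17, 12)) = 32.573
d((-14, 2), (-12, -2)) = 4.4721
d((-14, 2), (12, -8)) = 27.8568
d((-14, 2), (9, 8)) = 23.7697
d((-14, 2), (-14, -4)) = 6.0
d((17, 12), (-12, -2)) = 32.2025
d((17, 12), (12, -8)) = 20.6155
d((17, 12), (9, 8)) = 8.9443
d((17, 12), (-14, -4)) = 34.8855
d((-12, -2), (12, -8)) = 24.7386
d((-12, -2), (9, 8)) = 23.2594
d((-12, -2), (-14, -4)) = 2.8284 <-- minimum
d((12, -8), (9, 8)) = 16.2788
d((12, -8), (-14, -4)) = 26.3059
d((9, 8), (-14, -4)) = 25.9422

Closest pair: (-12, -2) and (-14, -4) with distance 2.8284

The closest pair is (-12, -2) and (-14, -4) with Euclidean distance 2.8284. For 6 points, brute-force pairwise comparison is shown above. For large n, the divide-and-conquer algorithm (sort by x, recurse on halves, check the dividing strip) achieves O(n log n).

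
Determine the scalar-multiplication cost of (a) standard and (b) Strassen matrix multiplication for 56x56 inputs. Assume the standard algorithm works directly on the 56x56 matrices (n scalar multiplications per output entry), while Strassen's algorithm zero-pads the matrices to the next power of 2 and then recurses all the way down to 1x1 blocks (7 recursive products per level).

Matrix multiplication for 56x56 matrices:

Strassen's algorithm requires power-of-2 dimensions. Pad 56x56 to 64x64 (next power of 2).

Standard algorithm: 56^3 = 175616 multiplications
Strassen's algorithm: 7^(log2(64)) = 7^6 = 117649 multiplications
Savings: 175616 - 117649 = 57967 multiplications

Standard: 175616 multiplications (56^3). Strassen: 117649 multiplications (7^6, after padding to 64x64). Strassen reduces 8 recursive multiplications to 7 at each level.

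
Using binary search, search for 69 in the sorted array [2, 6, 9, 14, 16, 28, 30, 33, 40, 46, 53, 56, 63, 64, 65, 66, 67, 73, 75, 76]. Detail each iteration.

Binary search for 69 in [2, 6, 9, 14, 16, 28, 30, 33, 40, 46, 53, 56, 63, 64, 65, 66, 67, 73, 75, 76]:

lo=0, hi=19, mid=9, arr[mid]=46 -> 46 < 69, search right half
lo=10, hi=19, mid=14, arr[mid]=65 -> 65 < 69, search right half
lo=15, hi=19, mid=17, arr[mid]=73 -> 73 > 69, search left half
lo=15, hi=16, mid=15, arr[mid]=66 -> 66 < 69, search right half
lo=16, hi=16, mid=16, arr[mid]=67 -> 67 < 69, search right half
lo=17 > hi=16, target 69 not found

Binary search determines that 69 is not in the array after 5 comparisons. The search space was exhausted without finding the target.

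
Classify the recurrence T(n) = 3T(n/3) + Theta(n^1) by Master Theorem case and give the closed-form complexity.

Master Theorem for T(n) = 3T(n/3) + O(n^1):

a = 3, b = 3, c = 1
log_b(a) = log_3(3) = 1.0000

Case 2: c = 1 = log_3(3) = 1.0000
T(n) = O(n^1 log n) = O(n log n)

For T(n) = 3T(n/3) + O(n^1): log_3(3) = 1.0000. This is Case 2 of the Master Theorem (c = log_b(a), equal work at all levels), giving O(n log n).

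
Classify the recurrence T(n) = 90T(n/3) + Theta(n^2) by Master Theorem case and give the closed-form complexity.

Master Theorem for T(n) = 90T(n/3) + O(n^2):

a = 90, b = 3, c = 2
log_b(a) = log_3(90) = 4.0959

Case 1: c = 2 < log_3(90) = 4.0959
T(n) = O(n^(log_3 90))

For T(n) = 90T(n/3) + O(n^2): log_3(90) = 4.0959. This is Case 1 of the Master Theorem (c < log_b(a), work dominated by leaves), giving O(n^(log_3 90)).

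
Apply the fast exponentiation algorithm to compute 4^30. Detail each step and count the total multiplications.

Computing 4^30 by squaring (build up from 4^1; each line after the first costs one multiplication):

4^1 = 4
4^2 = (4^1)^2 = 4^2 = 16
4^3 = 4 * 4^2 = 4 * 16 = 64
4^6 = (4^3)^2 = 64^2 = 4096
4^7 = 4 * 4^6 = 4 * 4096 = 16384
4^14 = (4^7)^2 = 16384^2 = 268435456
4^15 = 4 * 4^14 = 4 * 268435456 = 1073741824
4^30 = (4^15)^2 = 1073741824^2 = 1152921504606846976

Result: 1152921504606846976
Multiplications needed: 7 (7 lines after 4^1)

4^30 = 1152921504606846976. Using exponentiation by squaring, this requires 7 multiplications. The key idea: if the exponent is even, square the half-power; if odd, multiply by the base once.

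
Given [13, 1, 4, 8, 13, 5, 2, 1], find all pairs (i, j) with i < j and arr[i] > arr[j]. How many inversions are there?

Finding inversions in [13, 1, 4, 8, 13, 5, 2, 1]:

(0, 1): arr[0]=13 > arr[1]=1
(0, 2): arr[0]=13 > arr[2]=4
(0, 3): arr[0]=13 > arr[3]=8
(0, 5): arr[0]=13 > arr[5]=5
(0, 6): arr[0]=13 > arr[6]=2
(0, 7): arr[0]=13 > arr[7]=1
(2, 6): arr[2]=4 > arr[6]=2
(2, 7): arr[2]=4 > arr[7]=1
(3, 5): arr[3]=8 > arr[5]=5
(3, 6): arr[3]=8 > arr[6]=2
(3, 7): arr[3]=8 > arr[7]=1
(4, 5): arr[4]=13 > arr[5]=5
(4, 6): arr[4]=13 > arr[6]=2
(4, 7): arr[4]=13 > arr[7]=1
(5, 6): arr[5]=5 > arr[6]=2
(5, 7): arr[5]=5 > arr[7]=1
(6, 7): arr[6]=2 > arr[7]=1

Total inversions: 17

The array has 17 inversion(s): (0,1), (0,2), (0,3), (0,5), (0,6), (0,7), (2,6), (2,7), (3,5), (3,6), (3,7), (4,5), (4,6), (4,7), (5,6), (5,7), (6,7). Each pair (i,j) satisfies i < j and arr[i] > arr[j].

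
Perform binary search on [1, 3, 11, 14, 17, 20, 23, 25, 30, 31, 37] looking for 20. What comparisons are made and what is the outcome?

Binary search for 20 in [1, 3, 11, 14, 17, 20, 23, 25, 30, 31, 37]:

lo=0, hi=10, mid=5, arr[mid]=20 -> Found target at index 5!

Binary search finds 20 at index 5 after 1 comparisons. The search repeatedly halves the search space by comparing with the middle element.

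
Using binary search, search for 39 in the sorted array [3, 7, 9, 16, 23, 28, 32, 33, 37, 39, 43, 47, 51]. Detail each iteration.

Binary search for 39 in [3, 7, 9, 16, 23, 28, 32, 33, 37, 39, 43, 47, 51]:

lo=0, hi=12, mid=6, arr[mid]=32 -> 32 < 39, search right half
lo=7, hi=12, mid=9, arr[mid]=39 -> Found target at index 9!

Binary search finds 39 at index 9 after 2 comparisons. The search repeatedly halves the search space by comparing with the middle element.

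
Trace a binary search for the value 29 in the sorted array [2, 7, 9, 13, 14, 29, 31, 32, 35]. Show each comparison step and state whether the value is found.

Binary search for 29 in [2, 7, 9, 13, 14, 29, 31, 32, 35]:

lo=0, hi=8, mid=4, arr[mid]=14 -> 14 < 29, search right half
lo=5, hi=8, mid=6, arr[mid]=31 -> 31 > 29, search left half
lo=5, hi=5, mid=5, arr[mid]=29 -> Found target at index 5!

Binary search finds 29 at index 5 after 3 comparisons. The search repeatedly halves the search space by comparing with the middle element.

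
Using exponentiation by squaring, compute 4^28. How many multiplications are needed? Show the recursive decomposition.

Computing 4^28 by squaring (build up from 4^1; each line after the first costs one multiplication):

4^1 = 4
4^2 = (4^1)^2 = 4^2 = 16
4^3 = 4 * 4^2 = 4 * 16 = 64
4^6 = (4^3)^2 = 64^2 = 4096
4^7 = 4 * 4^6 = 4 * 4096 = 16384
4^14 = (4^7)^2 = 16384^2 = 268435456
4^28 = (4^14)^2 = 268435456^2 = 72057594037927936

Result: 72057594037927936
Multiplications needed: 6 (6 lines after 4^1)

4^28 = 72057594037927936. Using exponentiation by squaring, this requires 6 multiplications. The key idea: if the exponent is even, square the half-power; if odd, multiply by the base once.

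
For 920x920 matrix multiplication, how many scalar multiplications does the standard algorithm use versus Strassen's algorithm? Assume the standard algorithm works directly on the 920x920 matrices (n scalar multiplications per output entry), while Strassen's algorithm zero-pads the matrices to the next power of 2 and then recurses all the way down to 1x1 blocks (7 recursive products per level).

Matrix multiplication for 920x920 matrices:

Strassen's algorithm requires power-of-2 dimensions. Pad 920x920 to 1024x1024 (next power of 2).

Standard algorithm: 920^3 = 778688000 multiplications
Strassen's algorithm: 7^(log2(1024)) = 7^10 = 282475249 multiplications
Savings: 778688000 - 282475249 = 496212751 multiplications

Standard: 778688000 multiplications (920^3). Strassen: 282475249 multiplications (7^10, after padding to 1024x1024). Strassen reduces 8 recursive multiplications to 7 at each level.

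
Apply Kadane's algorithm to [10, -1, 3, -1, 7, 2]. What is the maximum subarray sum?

Using Kadane's algorithm on [10, -1, 3, -1, 7, 2]:

Scanning through the array:
Position 1 (value -1): max_ending_here = 9, max_so_far = 10
Position 2 (value 3): max_ending_here = 12, max_so_far = 12
Position 3 (value -1): max_ending_here = 11, max_so_far = 12
Position 4 (value 7): max_ending_here = 18, max_so_far = 18
Position 5 (value 2): max_ending_here = 20, max_so_far = 20

Maximum subarray: [10, -1, 3, -1, 7, 2]
Maximum sum: 20

The maximum subarray is [10, -1, 3, -1, 7, 2] with sum 20. This subarray runs from index 0 to index 5.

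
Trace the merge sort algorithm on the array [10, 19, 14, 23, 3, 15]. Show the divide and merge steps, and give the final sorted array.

Merge sort trace:

Split: [10, 19, 14, 23, 3, 15] -> [10, 19, 14] and [23, 3, 15]
  Split: [10, 19, 14] -> [10] and [19, 14]
    Split: [19, 14] -> [19] and [14]
    Merge: [19] + [14] -> [14, 19]
  Merge: [10] + [14, 19] -> [10, 14, 19]
  Split: [23, 3, 15] -> [23] and [3, 15]
    Split: [3, 15] -> [3] and [15]
    Merge: [3] + [15] -> [3, 15]
  Merge: [23] + [3, 15] -> [3, 15, 23]
Merge: [10, 14, 19] + [3, 15, 23] -> [3, 10, 14, 15, 19, 23]

Final sorted array: [3, 10, 14, 15, 19, 23]

The merge sort proceeds by recursively splitting the array and merging sorted halves.
After all merges, the sorted array is [3, 10, 14, 15, 19, 23].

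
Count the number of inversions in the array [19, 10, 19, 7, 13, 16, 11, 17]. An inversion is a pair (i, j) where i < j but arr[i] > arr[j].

Finding inversions in [19, 10, 19, 7, 13, 16, 11, 17]:

(0, 1): arr[0]=19 > arr[1]=10
(0, 3): arr[0]=19 > arr[3]=7
(0, 4): arr[0]=19 > arr[4]=13
(0, 5): arr[0]=19 > arr[5]=16
(0, 6): arr[0]=19 > arr[6]=11
(0, 7): arr[0]=19 > arr[7]=17
(1, 3): arr[1]=10 > arr[3]=7
(2, 3): arr[2]=19 > arr[3]=7
(2, 4): arr[2]=19 > arr[4]=13
(2, 5): arr[2]=19 > arr[5]=16
(2, 6): arr[2]=19 > arr[6]=11
(2, 7): arr[2]=19 > arr[7]=17
(4, 6): arr[4]=13 > arr[6]=11
(5, 6): arr[5]=16 > arr[6]=11

Total inversions: 14

The array has 14 inversion(s): (0,1), (0,3), (0,4), (0,5), (0,6), (0,7), (1,3), (2,3), (2,4), (2,5), (2,6), (2,7), (4,6), (5,6). Each pair (i,j) satisfies i < j and arr[i] > arr[j].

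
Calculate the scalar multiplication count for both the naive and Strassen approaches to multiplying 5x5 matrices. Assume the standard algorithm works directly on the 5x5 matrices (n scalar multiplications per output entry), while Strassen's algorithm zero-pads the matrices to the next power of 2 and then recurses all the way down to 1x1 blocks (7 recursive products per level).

Matrix multiplication for 5x5 matrices:

Strassen's algorithm requires power-of-2 dimensions. Pad 5x5 to 8x8 (next power of 2).

Standard algorithm: 5^3 = 125 multiplications
Strassen's algorithm: 7^(log2(8)) = 7^3 = 343 multiplications
Difference: 125 - 343 = -218 (Strassen uses MORE here due to padding overhead — for small or just-over-power-of-2 n, padding can outweigh the per-level savings)

Standard: 125 multiplications (5^3). Strassen: 343 multiplications (7^3, after padding to 8x8). Strassen reduces 8 recursive multiplications to 7 at each level.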